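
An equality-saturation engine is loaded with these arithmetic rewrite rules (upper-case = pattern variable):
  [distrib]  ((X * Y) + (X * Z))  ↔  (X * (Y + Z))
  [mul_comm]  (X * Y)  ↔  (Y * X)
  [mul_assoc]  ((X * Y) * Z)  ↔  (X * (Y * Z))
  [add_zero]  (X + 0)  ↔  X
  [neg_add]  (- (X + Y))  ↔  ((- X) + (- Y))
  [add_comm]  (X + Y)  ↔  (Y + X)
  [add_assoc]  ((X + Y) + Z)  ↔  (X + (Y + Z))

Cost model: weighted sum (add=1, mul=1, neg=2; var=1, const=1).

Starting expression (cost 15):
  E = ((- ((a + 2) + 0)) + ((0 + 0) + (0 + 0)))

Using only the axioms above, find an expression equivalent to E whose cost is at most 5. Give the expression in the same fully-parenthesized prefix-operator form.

1. [add_zero →] ((a + 2) + 0)  →  (a + 2);  E = ((- (a + 2)) + ((0 + 0) + (0 + 0)))
2. [add_zero →] (0 + 0)  →  0;  E = ((- (a + 2)) + ((0 + 0) + 0))
3. [add_comm →] (a + 2)  →  (2 + a);  E = ((- (2 + a)) + ((0 + 0) + 0))
4. [add_zero →] (0 + 0)  →  0;  E = ((- (2 + a)) + (0 + 0))
5. [add_zero →] (0 + 0)  →  0;  E = ((- (2 + a)) + 0)
6. [add_zero →] ((- (2 + a)) + 0)  →  (- (2 + a));  cost 5 ≤ 5, done

(- (2 + a))   [cost 5]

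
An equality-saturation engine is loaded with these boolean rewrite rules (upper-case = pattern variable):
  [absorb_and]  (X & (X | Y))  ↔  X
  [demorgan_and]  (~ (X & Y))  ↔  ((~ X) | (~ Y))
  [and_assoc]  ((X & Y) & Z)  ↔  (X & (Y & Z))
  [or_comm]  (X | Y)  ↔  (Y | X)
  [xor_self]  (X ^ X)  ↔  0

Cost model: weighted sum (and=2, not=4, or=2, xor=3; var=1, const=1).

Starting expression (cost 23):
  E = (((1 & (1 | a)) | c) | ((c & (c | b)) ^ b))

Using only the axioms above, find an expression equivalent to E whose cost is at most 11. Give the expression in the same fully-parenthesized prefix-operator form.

((1 | c) | (c ^ b))   [cost 11]

step 1: absorb_and (→) rewrites (1 & (1 | a)) into 1, now ((1 | c) | ((c & (c | b)) ^ b))
step 2: absorb_and (→) rewrites (c & (c | b)) into c, reaching cost 11 (bound 11)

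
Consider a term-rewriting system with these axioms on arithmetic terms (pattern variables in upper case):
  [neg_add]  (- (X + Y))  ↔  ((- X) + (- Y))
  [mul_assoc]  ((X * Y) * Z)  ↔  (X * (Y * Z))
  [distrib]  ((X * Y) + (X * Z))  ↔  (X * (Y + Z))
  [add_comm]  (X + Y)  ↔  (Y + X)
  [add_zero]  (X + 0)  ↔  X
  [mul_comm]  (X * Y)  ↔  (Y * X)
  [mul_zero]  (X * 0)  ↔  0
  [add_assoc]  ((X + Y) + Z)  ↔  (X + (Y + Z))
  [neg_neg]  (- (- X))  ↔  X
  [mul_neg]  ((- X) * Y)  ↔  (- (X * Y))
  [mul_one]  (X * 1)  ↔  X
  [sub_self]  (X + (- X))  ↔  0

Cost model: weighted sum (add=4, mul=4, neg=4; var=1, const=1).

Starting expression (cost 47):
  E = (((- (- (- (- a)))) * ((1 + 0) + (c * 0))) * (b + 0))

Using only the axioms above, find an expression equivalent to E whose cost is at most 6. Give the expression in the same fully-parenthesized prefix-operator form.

(a * b)   [cost 6]

step 1: neg_neg (→) rewrites (- (- (- (- a)))) into (- (- a)), now (((- (- a)) * ((1 + 0) + (c * 0))) * (b + 0))
step 2: add_zero (→) rewrites (1 + 0) into 1, now (((- (- a)) * (1 + (c * 0))) * (b + 0))
step 3: mul_zero (→) rewrites (c * 0) into 0, now (((- (- a)) * (1 + 0)) * (b + 0))
step 4: add_zero (→) rewrites (1 + 0) into 1, now (((- (- a)) * 1) * (b + 0))
step 5: mul_one (→) rewrites ((- (- a)) * 1) into (- (- a)), now ((- (- a)) * (b + 0))
step 6: neg_neg (→) rewrites (- (- a)) into a, now (a * (b + 0))
step 7: add_zero (→) rewrites (b + 0) into b, reaching cost 6 (bound 6)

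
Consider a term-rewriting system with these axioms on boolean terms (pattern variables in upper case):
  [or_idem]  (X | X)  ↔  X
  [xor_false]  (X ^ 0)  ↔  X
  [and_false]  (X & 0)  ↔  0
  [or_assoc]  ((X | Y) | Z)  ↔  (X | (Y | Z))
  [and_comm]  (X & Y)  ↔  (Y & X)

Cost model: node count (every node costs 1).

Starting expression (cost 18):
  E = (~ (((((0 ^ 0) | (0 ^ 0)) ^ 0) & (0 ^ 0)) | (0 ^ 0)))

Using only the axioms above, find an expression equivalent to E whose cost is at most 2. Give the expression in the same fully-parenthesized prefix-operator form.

1. [or_idem →] ((0 ^ 0) | (0 ^ 0))  →  (0 ^ 0);  E = (~ ((((0 ^ 0) ^ 0) & (0 ^ 0)) | (0 ^ 0)))
2. [xor_false →] (0 ^ 0)  →  0;  E = (~ (((0 ^ 0) & (0 ^ 0)) | (0 ^ 0)))
3. [xor_false →] (0 ^ 0)  →  0;  E = (~ (((0 ^ 0) & 0) | (0 ^ 0)))
4. [xor_false →] (0 ^ 0)  →  0;  E = (~ ((0 & 0) | (0 ^ 0)))
5. [xor_false →] (0 ^ 0)  →  0;  E = (~ ((0 & 0) | 0))
6. [and_false →] (0 & 0)  →  0;  E = (~ (0 | 0))
7. [or_idem →] (0 | 0)  →  0;  cost 2 ≤ 2, done

(~ 0)   [cost 2]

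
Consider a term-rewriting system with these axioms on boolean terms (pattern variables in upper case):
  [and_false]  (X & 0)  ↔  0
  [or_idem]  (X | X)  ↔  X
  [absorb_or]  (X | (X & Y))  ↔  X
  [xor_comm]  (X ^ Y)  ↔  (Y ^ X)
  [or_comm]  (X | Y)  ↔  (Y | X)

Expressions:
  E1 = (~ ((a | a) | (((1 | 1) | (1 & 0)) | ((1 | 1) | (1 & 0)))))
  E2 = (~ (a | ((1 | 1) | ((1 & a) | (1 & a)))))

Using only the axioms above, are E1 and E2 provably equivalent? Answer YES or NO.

YES

1. [or_idem →] (((1 | 1) | (1 & 0)) | ((1 | 1) | (1 & 0)))  →  ((1 | 1) | (1 & 0));  E1 = (~ ((a | a) | ((1 | 1) | (1 & 0))))
2. [or_idem →] (1 | 1)  →  1;  E1 = (~ ((a | a) | (1 | (1 & 0))))
3. [absorb_or →] (1 | (1 & 0))  →  1;  E1 = (~ ((a | a) | 1))
4. [or_idem →] (a | a)  →  a;  E1 = (~ (a | 1))
5. [absorb_or ←] 1  →  (1 | (1 & a));  E1 = (~ (a | (1 | (1 & a))))
6. [or_idem ←] (1 & a)  →  ((1 & a) | (1 & a));  E1 = (~ (a | (1 | ((1 & a) | (1 & a)))))
7. [or_idem ←] 1  →  (1 | 1);  this is E2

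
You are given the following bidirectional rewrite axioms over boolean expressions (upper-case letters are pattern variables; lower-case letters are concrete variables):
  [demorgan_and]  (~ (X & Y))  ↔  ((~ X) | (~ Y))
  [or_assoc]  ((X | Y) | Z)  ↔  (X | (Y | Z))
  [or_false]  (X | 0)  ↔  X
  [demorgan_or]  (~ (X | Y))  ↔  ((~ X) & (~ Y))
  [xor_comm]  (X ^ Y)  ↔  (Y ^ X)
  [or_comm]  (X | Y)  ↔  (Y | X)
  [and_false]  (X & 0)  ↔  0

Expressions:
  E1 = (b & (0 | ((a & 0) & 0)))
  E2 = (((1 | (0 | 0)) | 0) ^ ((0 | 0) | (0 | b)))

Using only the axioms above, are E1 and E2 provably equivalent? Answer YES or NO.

NO

The axioms are sound identities: if E1 ↔* E2 then E1 and E2 evaluate identically under any assignment.
Under a=0, b=0: E1 evaluates to 0, E2 to 1. Distinct ⇒ no rewrite sequence connects them.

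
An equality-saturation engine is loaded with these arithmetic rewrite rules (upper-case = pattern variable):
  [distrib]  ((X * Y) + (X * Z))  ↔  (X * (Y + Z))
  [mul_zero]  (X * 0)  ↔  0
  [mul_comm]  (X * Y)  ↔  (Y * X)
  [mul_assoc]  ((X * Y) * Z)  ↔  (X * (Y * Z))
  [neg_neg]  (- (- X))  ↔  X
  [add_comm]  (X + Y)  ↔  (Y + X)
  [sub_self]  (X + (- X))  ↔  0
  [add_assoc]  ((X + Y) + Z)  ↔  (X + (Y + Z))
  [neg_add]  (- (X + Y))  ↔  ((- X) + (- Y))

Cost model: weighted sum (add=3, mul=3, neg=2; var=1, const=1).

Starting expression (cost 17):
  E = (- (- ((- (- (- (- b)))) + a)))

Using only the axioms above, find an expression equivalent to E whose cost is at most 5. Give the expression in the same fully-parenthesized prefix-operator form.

(b + a)   [cost 5]

(1) (- (- (- (- b))))  =[neg_neg →]=  (- (- b))    ⊢ (- (- ((- (- b)) + a)))
(2) (- (- ((- (- b)) + a)))  =[neg_neg →]=  ((- (- b)) + a)
(3) (- (- b))  =[neg_neg →]=  b    ⊢ cost 5, within 5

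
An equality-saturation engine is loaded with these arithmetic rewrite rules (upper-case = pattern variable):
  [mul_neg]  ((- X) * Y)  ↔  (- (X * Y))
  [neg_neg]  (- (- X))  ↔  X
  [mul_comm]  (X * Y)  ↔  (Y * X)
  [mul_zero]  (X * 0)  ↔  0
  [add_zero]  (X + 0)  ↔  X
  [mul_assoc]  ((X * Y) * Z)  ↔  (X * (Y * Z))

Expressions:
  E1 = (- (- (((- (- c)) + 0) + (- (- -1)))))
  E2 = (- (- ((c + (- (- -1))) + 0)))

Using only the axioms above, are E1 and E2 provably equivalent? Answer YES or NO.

step 1: add_zero (→) rewrites ((- (- c)) + 0) into (- (- c)), now (- (- ((- (- c)) + (- (- -1)))))
step 2: neg_neg (→) rewrites (- (- c)) into c, now (- (- (c + (- (- -1)))))
step 3: neg_neg (→) rewrites (- (- -1)) into -1, now (- (- (c + -1)))
step 4: neg_neg (→) rewrites (- (- (c + -1))) into (c + -1)
step 5: neg_neg (←) rewrites -1 into (- (- -1)), now (c + (- (- -1)))
step 6: add_zero (←) rewrites (c + (- (- -1))) into ((c + (- (- -1))) + 0)
step 7: neg_neg (←) rewrites ((c + (- (- -1))) + 0) into (- (- ((c + (- (- -1))) + 0))), which is E2

YES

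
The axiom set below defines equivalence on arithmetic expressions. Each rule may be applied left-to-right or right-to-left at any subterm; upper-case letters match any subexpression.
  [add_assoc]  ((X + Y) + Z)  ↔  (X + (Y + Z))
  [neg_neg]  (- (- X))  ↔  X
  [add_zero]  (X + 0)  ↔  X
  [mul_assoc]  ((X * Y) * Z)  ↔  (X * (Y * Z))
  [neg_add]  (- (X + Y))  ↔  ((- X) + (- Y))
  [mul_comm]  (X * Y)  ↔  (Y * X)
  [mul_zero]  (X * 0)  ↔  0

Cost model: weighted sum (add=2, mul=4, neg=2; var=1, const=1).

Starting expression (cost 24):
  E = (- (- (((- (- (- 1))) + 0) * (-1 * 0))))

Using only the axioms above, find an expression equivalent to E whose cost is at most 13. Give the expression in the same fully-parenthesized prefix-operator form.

(1) ((- (- (- 1))) + 0)  =[add_zero →]=  (- (- (- 1)))    ⊢ (- (- ((- (- (- 1))) * (-1 * 0))))
(2) (- (- ((- (- (- 1))) * (-1 * 0))))  =[neg_neg →]=  ((- (- (- 1))) * (-1 * 0))
(3) (- (- 1))  =[neg_neg →]=  1    ⊢ cost 13, within 13

((- 1) * (-1 * 0))   [cost 13]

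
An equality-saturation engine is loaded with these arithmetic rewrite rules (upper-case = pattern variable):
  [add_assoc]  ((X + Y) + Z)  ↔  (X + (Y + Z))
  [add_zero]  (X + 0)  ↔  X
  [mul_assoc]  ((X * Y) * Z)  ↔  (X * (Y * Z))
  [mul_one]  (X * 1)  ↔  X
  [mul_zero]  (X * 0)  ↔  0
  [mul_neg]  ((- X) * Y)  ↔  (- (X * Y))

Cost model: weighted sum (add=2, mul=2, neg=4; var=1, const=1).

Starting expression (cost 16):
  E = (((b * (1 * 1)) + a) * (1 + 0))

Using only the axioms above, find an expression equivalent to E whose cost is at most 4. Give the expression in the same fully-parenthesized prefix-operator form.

(b + a)   [cost 4]

1. [mul_one →] (1 * 1)  →  1;  E = (((b * 1) + a) * (1 + 0))
2. [mul_one →] (b * 1)  →  b;  E = ((b + a) * (1 + 0))
3. [add_zero →] (1 + 0)  →  1;  E = ((b + a) * 1)
4. [mul_one →] ((b + a) * 1)  →  (b + a);  cost 4 ≤ 4, done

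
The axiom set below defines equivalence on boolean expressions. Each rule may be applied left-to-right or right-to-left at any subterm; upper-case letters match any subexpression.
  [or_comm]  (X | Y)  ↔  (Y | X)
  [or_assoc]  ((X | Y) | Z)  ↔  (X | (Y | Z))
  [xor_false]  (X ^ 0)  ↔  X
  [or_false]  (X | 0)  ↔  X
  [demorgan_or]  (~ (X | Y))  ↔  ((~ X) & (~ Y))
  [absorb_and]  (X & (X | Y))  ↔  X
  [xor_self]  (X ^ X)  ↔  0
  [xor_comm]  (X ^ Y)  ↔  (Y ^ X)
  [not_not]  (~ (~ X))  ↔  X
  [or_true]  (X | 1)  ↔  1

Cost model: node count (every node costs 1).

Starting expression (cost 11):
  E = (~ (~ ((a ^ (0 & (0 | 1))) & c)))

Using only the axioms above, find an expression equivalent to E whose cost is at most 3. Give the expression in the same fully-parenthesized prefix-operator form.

(1) (~ (~ ((a ^ (0 & (0 | 1))) & c)))  =[not_not →]=  ((a ^ (0 & (0 | 1))) & c)
(2) (0 & (0 | 1))  =[absorb_and →]=  0    ⊢ ((a ^ 0) & c)
(3) (a ^ 0)  =[xor_false →]=  a    ⊢ cost 3, within 3

(a & c)   [cost 3]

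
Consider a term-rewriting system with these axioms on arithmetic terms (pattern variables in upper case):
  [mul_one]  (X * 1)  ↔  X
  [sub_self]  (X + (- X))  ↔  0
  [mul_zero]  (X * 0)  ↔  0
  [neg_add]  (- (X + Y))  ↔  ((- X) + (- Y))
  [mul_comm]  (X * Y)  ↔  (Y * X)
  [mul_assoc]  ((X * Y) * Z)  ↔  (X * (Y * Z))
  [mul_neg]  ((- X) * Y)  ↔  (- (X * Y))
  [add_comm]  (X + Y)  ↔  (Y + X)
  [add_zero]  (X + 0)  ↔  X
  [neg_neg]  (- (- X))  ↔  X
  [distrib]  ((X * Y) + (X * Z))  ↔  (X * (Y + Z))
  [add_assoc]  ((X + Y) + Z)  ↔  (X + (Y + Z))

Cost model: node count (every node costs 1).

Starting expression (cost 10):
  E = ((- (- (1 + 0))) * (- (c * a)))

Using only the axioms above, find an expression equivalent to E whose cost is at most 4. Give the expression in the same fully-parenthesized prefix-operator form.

(- (c * a))   [cost 4]

step 1: add_zero (→) rewrites (1 + 0) into 1, now ((- (- 1)) * (- (c * a)))
step 2: mul_comm (→) rewrites ((- (- 1)) * (- (c * a))) into ((- (c * a)) * (- (- 1)))
step 3: neg_neg (→) rewrites (- (- 1)) into 1, now ((- (c * a)) * 1)
step 4: mul_neg (→) rewrites ((- (c * a)) * 1) into (- ((c * a) * 1))
step 5: mul_one (→) rewrites ((c * a) * 1) into (c * a), reaching cost 4 (bound 4)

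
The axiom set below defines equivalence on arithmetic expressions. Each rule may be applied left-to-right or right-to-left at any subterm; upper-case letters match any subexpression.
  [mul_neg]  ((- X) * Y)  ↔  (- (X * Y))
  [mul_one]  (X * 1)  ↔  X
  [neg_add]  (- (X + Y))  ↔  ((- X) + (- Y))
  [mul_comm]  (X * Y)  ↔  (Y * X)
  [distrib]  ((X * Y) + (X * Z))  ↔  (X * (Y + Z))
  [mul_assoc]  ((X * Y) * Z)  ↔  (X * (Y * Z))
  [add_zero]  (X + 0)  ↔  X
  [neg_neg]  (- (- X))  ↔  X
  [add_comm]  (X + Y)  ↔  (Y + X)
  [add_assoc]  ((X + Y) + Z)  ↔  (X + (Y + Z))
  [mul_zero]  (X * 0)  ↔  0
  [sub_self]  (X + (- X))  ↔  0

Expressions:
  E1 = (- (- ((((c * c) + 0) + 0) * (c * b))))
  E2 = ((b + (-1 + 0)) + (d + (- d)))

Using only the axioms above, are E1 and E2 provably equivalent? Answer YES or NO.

Every axiom is a valid identity, so a rewrite proof would force E1 and E2 to agree under every assignment.
At b=0, c=0, d=0: E1 = 0 but E2 = -1; they differ, so no derivation exists.

NO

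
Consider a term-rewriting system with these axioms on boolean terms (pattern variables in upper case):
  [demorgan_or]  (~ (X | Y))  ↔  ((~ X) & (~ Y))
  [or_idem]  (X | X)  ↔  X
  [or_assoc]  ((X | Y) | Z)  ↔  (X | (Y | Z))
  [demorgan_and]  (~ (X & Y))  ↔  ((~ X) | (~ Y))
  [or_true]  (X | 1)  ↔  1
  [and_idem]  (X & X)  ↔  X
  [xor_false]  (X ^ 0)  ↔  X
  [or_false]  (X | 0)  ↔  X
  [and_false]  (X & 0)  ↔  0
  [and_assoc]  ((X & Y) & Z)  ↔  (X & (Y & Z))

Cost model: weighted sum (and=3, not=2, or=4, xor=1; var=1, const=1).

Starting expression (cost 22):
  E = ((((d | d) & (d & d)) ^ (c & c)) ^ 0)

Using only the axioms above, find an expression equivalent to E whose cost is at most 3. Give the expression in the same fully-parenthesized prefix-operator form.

(d ^ c)   [cost 3]

step 1: xor_false (→) rewrites ((((d | d) & (d & d)) ^ (c & c)) ^ 0) into (((d | d) & (d & d)) ^ (c & c))
step 2: and_idem (→) rewrites (d & d) into d, now (((d | d) & d) ^ (c & c))
step 3: and_idem (→) rewrites (c & c) into c, now (((d | d) & d) ^ c)
step 4: or_idem (→) rewrites (d | d) into d, now ((d & d) ^ c)
step 5: and_idem (→) rewrites (d & d) into d, reaching cost 3 (bound 3)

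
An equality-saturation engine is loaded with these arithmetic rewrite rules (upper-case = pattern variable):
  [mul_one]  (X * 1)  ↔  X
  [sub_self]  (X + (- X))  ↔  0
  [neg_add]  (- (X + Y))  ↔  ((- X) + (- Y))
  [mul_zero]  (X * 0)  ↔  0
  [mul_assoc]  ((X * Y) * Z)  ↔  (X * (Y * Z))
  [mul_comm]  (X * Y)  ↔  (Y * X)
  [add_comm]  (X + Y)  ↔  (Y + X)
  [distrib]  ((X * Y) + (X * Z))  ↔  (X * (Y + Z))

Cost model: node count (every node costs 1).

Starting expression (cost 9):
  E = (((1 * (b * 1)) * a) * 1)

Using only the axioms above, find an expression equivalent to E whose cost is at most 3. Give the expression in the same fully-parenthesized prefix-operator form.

(b * a)   [cost 3]

(1) (((1 * (b * 1)) * a) * 1)  =[mul_one →]=  ((1 * (b * 1)) * a)
(2) (1 * (b * 1))  =[mul_comm →]=  ((b * 1) * 1)    ⊢ (((b * 1) * 1) * a)
(3) (b * 1)  =[mul_one →]=  b    ⊢ ((b * 1) * a)
(4) (b * 1)  =[mul_one →]=  b    ⊢ cost 3, within 3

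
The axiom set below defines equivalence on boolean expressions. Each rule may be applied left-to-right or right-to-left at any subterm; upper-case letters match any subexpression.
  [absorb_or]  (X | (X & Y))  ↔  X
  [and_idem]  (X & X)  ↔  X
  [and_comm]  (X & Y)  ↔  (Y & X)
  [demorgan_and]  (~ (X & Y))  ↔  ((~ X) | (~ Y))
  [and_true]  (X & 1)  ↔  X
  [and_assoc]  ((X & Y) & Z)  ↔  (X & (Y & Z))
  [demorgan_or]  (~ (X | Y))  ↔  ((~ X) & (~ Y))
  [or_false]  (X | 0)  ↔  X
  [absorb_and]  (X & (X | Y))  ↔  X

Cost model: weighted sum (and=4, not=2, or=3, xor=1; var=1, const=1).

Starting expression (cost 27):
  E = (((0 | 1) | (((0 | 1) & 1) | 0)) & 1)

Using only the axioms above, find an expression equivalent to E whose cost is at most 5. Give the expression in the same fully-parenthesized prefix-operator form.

(0 | 1)   [cost 5]

1. [or_false →] (((0 | 1) & 1) | 0)  →  ((0 | 1) & 1);  E = (((0 | 1) | ((0 | 1) & 1)) & 1)
2. [absorb_or →] ((0 | 1) | ((0 | 1) & 1))  →  (0 | 1);  E = ((0 | 1) & 1)
3. [and_true →] ((0 | 1) & 1)  →  (0 | 1);  cost 5 ≤ 5, done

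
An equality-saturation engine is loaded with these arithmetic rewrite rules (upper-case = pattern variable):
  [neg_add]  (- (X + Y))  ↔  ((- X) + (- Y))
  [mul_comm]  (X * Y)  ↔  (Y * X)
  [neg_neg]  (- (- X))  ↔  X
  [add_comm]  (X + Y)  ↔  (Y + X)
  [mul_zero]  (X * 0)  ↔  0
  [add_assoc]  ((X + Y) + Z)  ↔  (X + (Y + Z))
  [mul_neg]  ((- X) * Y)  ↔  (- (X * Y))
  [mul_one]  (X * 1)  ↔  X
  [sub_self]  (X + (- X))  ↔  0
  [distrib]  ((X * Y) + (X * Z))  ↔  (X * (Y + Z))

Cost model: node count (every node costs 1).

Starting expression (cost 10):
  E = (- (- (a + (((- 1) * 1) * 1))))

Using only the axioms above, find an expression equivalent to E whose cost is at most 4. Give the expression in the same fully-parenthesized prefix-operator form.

(a + (- 1))   [cost 4]

(1) (- (- (a + (((- 1) * 1) * 1))))  =[neg_neg →]=  (a + (((- 1) * 1) * 1))
(2) ((- 1) * 1)  =[mul_one →]=  (- 1)    ⊢ (a + ((- 1) * 1))
(3) ((- 1) * 1)  =[mul_one →]=  (- 1)    ⊢ cost 4, within 4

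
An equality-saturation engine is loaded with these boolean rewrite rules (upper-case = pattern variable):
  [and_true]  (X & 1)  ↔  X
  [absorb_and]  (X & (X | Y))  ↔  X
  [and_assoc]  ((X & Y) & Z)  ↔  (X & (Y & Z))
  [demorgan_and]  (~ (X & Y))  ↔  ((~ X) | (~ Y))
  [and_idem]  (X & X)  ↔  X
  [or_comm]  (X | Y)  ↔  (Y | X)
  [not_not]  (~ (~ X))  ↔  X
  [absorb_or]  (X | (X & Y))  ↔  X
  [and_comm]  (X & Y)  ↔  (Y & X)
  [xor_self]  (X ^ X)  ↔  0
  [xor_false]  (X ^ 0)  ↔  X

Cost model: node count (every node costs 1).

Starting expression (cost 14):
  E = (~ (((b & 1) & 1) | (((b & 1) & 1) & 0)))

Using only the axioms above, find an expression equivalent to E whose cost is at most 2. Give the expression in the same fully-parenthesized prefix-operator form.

(~ b)   [cost 2]

step 1: absorb_or (→) rewrites (((b & 1) & 1) | (((b & 1) & 1) & 0)) into ((b & 1) & 1), now (~ ((b & 1) & 1))
step 2: and_true (→) rewrites ((b & 1) & 1) into (b & 1), now (~ (b & 1))
step 3: and_true (→) rewrites (b & 1) into b, reaching cost 2 (bound 2)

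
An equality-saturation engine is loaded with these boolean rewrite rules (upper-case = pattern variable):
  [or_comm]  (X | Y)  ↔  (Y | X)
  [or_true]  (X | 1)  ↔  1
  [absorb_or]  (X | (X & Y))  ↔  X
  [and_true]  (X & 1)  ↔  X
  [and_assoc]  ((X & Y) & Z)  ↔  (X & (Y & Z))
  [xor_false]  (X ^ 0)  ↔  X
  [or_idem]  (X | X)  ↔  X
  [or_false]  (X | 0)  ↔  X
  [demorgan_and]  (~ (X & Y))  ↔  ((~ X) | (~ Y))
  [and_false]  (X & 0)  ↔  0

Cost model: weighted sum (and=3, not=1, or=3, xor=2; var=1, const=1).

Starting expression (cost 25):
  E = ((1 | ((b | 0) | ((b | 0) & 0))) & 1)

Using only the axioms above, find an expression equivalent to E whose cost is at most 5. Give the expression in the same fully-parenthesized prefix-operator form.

step 1: absorb_or (→) rewrites ((b | 0) | ((b | 0) & 0)) into (b | 0), now ((1 | (b | 0)) & 1)
step 2: and_true (→) rewrites ((1 | (b | 0)) & 1) into (1 | (b | 0))
step 3: or_false (→) rewrites (b | 0) into b, reaching cost 5 (bound 5)

(1 | b)   [cost 5]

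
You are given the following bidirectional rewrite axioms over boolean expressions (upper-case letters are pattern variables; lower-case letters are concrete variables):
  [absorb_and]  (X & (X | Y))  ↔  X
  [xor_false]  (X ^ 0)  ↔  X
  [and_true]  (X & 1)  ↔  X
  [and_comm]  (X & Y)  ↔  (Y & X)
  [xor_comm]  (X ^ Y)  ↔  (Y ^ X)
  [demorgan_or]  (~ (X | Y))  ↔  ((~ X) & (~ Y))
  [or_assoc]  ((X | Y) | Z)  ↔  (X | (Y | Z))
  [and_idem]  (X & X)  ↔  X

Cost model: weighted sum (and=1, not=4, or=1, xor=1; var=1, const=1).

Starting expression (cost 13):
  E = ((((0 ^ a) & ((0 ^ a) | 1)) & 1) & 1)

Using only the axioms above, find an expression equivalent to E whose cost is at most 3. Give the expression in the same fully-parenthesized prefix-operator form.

(1) (((0 ^ a) & ((0 ^ a) | 1)) & 1)  =[and_true →]=  ((0 ^ a) & ((0 ^ a) | 1))    ⊢ (((0 ^ a) & ((0 ^ a) | 1)) & 1)
(2) ((0 ^ a) & ((0 ^ a) | 1))  =[absorb_and →]=  (0 ^ a)    ⊢ ((0 ^ a) & 1)
(3) ((0 ^ a) & 1)  =[and_true →]=  (0 ^ a)    ⊢ cost 3, within 3

(0 ^ a)   [cost 3]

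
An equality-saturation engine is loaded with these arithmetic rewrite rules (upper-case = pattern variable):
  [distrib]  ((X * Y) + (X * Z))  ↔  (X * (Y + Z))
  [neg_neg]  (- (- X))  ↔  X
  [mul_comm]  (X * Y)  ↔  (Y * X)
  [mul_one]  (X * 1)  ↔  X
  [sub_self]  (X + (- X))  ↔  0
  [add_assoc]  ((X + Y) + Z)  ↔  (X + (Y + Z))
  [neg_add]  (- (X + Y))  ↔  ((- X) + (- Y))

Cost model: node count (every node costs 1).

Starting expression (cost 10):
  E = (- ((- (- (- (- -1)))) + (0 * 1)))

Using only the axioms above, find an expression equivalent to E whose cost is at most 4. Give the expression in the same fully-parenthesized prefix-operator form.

(- (-1 + 0))   [cost 4]

(1) (0 * 1)  =[mul_one →]=  0    ⊢ (- ((- (- (- (- -1)))) + 0))
(2) (- (- (- -1)))  =[neg_neg →]=  (- -1)    ⊢ (- ((- (- -1)) + 0))
(3) (- (- -1))  =[neg_neg →]=  -1    ⊢ cost 4, within 4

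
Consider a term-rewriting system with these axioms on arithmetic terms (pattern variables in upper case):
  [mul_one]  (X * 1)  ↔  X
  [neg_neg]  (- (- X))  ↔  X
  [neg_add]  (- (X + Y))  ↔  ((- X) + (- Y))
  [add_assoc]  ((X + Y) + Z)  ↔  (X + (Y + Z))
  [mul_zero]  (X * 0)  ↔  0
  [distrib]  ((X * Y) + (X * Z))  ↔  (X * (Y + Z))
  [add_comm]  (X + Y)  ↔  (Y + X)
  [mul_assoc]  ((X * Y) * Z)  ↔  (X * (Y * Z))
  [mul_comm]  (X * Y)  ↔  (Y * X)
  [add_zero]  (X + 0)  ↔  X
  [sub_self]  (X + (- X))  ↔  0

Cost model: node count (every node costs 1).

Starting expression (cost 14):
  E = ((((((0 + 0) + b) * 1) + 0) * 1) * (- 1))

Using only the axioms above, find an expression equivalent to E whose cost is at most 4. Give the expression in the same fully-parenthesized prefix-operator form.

(1) (((0 + 0) + b) * 1)  =[mul_one →]=  ((0 + 0) + b)    ⊢ (((((0 + 0) + b) + 0) * 1) * (- 1))
(2) ((((0 + 0) + b) + 0) * 1)  =[mul_one →]=  (((0 + 0) + b) + 0)    ⊢ ((((0 + 0) + b) + 0) * (- 1))
(3) ((0 + 0) + b)  =[add_comm →]=  (b + (0 + 0))    ⊢ (((b + (0 + 0)) + 0) * (- 1))
(4) (0 + 0)  =[add_zero →]=  0    ⊢ (((b + 0) + 0) * (- 1))
(5) (b + 0)  =[add_zero →]=  b    ⊢ ((b + 0) * (- 1))
(6) (b + 0)  =[add_zero →]=  b    ⊢ cost 4, within 4

(b * (- 1))   [cost 4]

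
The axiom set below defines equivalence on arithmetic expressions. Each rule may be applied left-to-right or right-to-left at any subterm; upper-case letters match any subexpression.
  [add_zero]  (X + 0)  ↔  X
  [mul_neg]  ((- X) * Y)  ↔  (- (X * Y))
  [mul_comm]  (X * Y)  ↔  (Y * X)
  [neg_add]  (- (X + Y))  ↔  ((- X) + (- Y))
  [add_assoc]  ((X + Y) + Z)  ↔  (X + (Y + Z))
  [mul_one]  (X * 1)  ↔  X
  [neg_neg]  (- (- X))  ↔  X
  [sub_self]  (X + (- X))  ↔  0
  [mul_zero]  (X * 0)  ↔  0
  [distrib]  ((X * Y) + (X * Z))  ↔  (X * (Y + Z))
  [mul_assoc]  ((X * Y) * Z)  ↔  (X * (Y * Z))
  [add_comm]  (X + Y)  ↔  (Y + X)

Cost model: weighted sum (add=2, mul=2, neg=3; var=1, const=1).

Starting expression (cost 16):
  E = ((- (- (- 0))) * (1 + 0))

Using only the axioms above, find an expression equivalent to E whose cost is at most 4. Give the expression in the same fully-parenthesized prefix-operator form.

(- 0)   [cost 4]

step 1: add_zero (→) rewrites (1 + 0) into 1, now ((- (- (- 0))) * 1)
step 2: neg_neg (→) rewrites (- (- (- 0))) into (- 0), now ((- 0) * 1)
step 3: mul_one (→) rewrites ((- 0) * 1) into (- 0), reaching cost 4 (bound 4)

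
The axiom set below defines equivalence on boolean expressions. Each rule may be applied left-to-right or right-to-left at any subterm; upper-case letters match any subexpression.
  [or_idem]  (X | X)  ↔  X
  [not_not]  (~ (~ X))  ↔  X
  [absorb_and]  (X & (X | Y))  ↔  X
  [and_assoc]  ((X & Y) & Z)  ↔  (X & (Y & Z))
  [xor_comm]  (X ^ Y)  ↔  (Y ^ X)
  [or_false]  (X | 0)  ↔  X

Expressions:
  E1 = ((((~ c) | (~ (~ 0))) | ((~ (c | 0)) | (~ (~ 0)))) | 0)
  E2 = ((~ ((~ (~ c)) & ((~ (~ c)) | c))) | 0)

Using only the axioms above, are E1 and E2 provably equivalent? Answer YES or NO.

step 1: or_false (→) rewrites ((((~ c) | (~ (~ 0))) | ((~ (c | 0)) | (~ (~ 0)))) | 0) into (((~ c) | (~ (~ 0))) | ((~ (c | 0)) | (~ (~ 0))))
step 2: or_false (→) rewrites (c | 0) into c, now (((~ c) | (~ (~ 0))) | ((~ c) | (~ (~ 0))))
step 3: or_idem (→) rewrites (((~ c) | (~ (~ 0))) | ((~ c) | (~ (~ 0)))) into ((~ c) | (~ (~ 0)))
step 4: not_not (→) rewrites (~ (~ 0)) into 0, now ((~ c) | 0)
step 5: or_false (→) rewrites ((~ c) | 0) into (~ c)
step 6: not_not (←) rewrites c into (~ (~ c)), now (~ (~ (~ c)))
step 7: absorb_and (←) rewrites (~ (~ c)) into ((~ (~ c)) & ((~ (~ c)) | c)), now (~ ((~ (~ c)) & ((~ (~ c)) | c)))
step 8: or_false (←) rewrites (~ ((~ (~ c)) & ((~ (~ c)) | c))) into ((~ ((~ (~ c)) & ((~ (~ c)) | c))) | 0), which is E2

YES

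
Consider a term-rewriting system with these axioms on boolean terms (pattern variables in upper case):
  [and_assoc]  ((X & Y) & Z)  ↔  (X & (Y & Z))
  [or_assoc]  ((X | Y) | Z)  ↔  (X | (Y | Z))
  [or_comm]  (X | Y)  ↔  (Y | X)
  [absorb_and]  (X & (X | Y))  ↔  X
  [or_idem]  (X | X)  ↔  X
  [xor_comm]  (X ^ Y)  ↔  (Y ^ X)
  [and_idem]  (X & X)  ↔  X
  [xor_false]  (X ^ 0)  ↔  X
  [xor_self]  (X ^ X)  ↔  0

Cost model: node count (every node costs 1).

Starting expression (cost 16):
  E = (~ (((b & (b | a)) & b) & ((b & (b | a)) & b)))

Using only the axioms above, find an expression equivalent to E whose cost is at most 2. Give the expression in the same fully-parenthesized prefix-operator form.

step 1: and_idem (→) rewrites (((b & (b | a)) & b) & ((b & (b | a)) & b)) into ((b & (b | a)) & b), now (~ ((b & (b | a)) & b))
step 2: absorb_and (→) rewrites (b & (b | a)) into b, now (~ (b & b))
step 3: and_idem (→) rewrites (b & b) into b, reaching cost 2 (bound 2)

(~ b)   [cost 2]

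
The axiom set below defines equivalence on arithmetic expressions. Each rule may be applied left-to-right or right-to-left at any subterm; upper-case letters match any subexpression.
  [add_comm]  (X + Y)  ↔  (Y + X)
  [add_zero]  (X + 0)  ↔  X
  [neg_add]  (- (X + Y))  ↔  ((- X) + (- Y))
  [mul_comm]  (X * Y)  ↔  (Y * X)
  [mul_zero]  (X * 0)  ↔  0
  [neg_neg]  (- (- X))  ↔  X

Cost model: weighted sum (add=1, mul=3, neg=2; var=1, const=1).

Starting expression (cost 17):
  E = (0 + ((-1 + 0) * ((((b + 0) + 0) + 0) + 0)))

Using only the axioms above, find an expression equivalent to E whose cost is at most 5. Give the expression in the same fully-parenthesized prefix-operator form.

(-1 * b)   [cost 5]

1. [add_zero →] ((b + 0) + 0)  →  (b + 0);  E = (0 + ((-1 + 0) * (((b + 0) + 0) + 0)))
2. [add_comm →] (0 + ((-1 + 0) * (((b + 0) + 0) + 0)))  →  (((-1 + 0) * (((b + 0) + 0) + 0)) + 0)
3. [add_zero →] (((-1 + 0) * (((b + 0) + 0) + 0)) + 0)  →  ((-1 + 0) * (((b + 0) + 0) + 0))
4. [add_zero →] (((b + 0) + 0) + 0)  →  ((b + 0) + 0);  E = ((-1 + 0) * ((b + 0) + 0))
5. [add_zero →] (b + 0)  →  b;  E = ((-1 + 0) * (b + 0))
6. [add_zero →] (b + 0)  →  b;  E = ((-1 + 0) * b)
7. [add_zero →] (-1 + 0)  →  -1;  cost 5 ≤ 5, done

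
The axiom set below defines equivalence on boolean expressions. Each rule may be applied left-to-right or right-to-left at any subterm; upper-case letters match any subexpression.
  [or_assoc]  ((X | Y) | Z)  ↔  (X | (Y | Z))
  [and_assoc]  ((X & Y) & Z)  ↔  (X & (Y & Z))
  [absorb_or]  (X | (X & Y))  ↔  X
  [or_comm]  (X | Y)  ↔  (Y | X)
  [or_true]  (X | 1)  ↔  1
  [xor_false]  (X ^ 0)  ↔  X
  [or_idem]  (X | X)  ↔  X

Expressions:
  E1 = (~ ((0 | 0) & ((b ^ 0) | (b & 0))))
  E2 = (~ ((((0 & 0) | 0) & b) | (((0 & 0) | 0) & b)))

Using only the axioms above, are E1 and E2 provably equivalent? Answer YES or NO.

YES

1. [xor_false →] (b ^ 0)  →  b;  E1 = (~ ((0 | 0) & (b | (b & 0))))
2. [or_idem →] (0 | 0)  →  0;  E1 = (~ (0 & (b | (b & 0))))
3. [absorb_or →] (b | (b & 0))  →  b;  E1 = (~ (0 & b))
4. [absorb_or ←] 0  →  (0 | (0 & 0));  E1 = (~ ((0 | (0 & 0)) & b))
5. [or_comm →] (0 | (0 & 0))  →  ((0 & 0) | 0);  E1 = (~ (((0 & 0) | 0) & b))
6. [or_idem ←] (((0 & 0) | 0) & b)  →  ((((0 & 0) | 0) & b) | (((0 & 0) | 0) & b));  this is E2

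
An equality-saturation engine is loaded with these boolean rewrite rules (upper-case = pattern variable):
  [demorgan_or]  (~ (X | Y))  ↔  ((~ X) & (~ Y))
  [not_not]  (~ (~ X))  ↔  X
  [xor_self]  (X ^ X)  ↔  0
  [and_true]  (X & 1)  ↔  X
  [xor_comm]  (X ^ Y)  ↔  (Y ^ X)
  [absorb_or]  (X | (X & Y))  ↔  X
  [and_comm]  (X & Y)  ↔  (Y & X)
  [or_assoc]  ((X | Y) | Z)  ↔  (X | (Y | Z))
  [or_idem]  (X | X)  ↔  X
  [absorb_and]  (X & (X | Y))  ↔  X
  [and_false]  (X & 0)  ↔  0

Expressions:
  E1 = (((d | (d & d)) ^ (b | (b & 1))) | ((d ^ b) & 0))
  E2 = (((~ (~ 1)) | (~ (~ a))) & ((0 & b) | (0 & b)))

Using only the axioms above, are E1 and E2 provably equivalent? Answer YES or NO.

NO

All listed rules preserve value, hence provable equivalence implies equal values everywhere; look for a separating assignment.
a=0, b=0, d=1 gives E1 ↦ 1, E2 ↦ 0; values differ ⇒ not provably equivalent.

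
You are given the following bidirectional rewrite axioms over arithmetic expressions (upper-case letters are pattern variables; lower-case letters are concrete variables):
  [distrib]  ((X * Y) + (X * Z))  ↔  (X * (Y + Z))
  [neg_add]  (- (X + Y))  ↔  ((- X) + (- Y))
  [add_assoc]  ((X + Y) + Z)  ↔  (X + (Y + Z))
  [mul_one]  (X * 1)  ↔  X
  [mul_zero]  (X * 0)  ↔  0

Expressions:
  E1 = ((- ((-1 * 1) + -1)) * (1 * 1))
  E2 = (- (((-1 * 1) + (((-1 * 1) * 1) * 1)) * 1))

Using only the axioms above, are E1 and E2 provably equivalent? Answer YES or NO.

YES

1. [mul_one →] (1 * 1)  →  1;  E1 = ((- ((-1 * 1) + -1)) * 1)
2. [mul_one →] (-1 * 1)  →  -1;  E1 = ((- (-1 + -1)) * 1)
3. [mul_one →] ((- (-1 + -1)) * 1)  →  (- (-1 + -1))
4. [mul_one ←] -1  →  (-1 * 1);  E1 = (- (-1 + (-1 * 1)))
5. [mul_one ←] (-1 * 1)  →  ((-1 * 1) * 1);  E1 = (- (-1 + ((-1 * 1) * 1)))
6. [mul_one ←] -1  →  (-1 * 1);  E1 = (- ((-1 * 1) + ((-1 * 1) * 1)))
7. [mul_one ←] ((-1 * 1) * 1)  →  (((-1 * 1) * 1) * 1);  E1 = (- ((-1 * 1) + (((-1 * 1) * 1) * 1)))
8. [mul_one ←] ((-1 * 1) + (((-1 * 1) * 1) * 1))  →  (((-1 * 1) + (((-1 * 1) * 1) * 1)) * 1);  this is E2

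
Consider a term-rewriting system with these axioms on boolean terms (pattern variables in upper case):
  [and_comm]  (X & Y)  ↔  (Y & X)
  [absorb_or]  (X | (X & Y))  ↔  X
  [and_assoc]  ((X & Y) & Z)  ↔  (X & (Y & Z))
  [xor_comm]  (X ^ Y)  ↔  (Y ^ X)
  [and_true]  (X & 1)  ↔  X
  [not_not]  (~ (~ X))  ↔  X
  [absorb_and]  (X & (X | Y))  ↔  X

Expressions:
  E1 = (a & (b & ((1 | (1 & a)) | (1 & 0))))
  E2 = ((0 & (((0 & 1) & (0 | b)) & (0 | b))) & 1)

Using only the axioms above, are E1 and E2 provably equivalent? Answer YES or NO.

The axioms are sound identities: if E1 ↔* E2 then E1 and E2 evaluate identically under any assignment.
Under a=1, b=1: E1 evaluates to 1, E2 to 0. Distinct ⇒ no rewrite sequence connects them.

NO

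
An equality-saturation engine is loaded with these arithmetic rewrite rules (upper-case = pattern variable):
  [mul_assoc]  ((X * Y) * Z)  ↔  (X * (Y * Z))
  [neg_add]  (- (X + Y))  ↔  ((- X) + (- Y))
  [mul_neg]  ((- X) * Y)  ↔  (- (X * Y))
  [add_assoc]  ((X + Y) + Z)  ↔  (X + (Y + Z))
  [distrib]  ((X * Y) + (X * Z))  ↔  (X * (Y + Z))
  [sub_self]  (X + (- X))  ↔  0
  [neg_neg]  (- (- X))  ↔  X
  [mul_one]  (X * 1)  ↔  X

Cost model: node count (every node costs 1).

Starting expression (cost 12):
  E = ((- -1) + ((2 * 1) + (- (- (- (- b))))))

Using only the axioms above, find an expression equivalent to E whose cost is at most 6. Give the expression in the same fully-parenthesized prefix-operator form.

step 1: mul_one (→) rewrites (2 * 1) into 2, now ((- -1) + (2 + (- (- (- (- b))))))
step 2: neg_neg (→) rewrites (- (- (- (- b)))) into (- (- b)), now ((- -1) + (2 + (- (- b))))
step 3: neg_neg (→) rewrites (- (- b)) into b, reaching cost 6 (bound 6)

((- -1) + (2 + b))   [cost 6]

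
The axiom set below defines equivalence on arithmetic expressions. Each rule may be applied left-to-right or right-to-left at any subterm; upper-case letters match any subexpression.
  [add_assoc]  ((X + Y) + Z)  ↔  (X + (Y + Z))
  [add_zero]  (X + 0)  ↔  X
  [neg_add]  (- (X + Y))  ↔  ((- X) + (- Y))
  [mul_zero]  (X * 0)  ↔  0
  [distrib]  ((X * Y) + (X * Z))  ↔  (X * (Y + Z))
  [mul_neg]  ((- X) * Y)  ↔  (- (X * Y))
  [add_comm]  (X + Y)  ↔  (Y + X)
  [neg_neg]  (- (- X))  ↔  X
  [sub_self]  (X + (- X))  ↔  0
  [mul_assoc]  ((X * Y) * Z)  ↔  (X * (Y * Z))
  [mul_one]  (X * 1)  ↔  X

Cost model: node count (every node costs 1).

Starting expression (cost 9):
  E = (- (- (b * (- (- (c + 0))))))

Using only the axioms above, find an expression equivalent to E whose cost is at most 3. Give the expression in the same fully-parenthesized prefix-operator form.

(1) (c + 0)  =[add_zero →]=  c    ⊢ (- (- (b * (- (- c)))))
(2) (- (- (b * (- (- c)))))  =[neg_neg →]=  (b * (- (- c)))
(3) (- (- c))  =[neg_neg →]=  c    ⊢ cost 3, within 3

(b * c)   [cost 3]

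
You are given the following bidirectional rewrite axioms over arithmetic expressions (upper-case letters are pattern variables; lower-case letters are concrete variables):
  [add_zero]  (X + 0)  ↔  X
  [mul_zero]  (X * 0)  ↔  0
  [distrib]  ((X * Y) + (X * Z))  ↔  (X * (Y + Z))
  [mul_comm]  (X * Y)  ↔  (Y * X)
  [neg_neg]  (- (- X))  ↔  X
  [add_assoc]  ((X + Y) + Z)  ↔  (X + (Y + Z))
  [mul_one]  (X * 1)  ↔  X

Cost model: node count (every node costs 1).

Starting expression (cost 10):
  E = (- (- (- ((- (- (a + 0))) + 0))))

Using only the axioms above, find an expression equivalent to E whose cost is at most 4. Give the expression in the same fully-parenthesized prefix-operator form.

step 1: neg_neg (→) rewrites (- (- (- ((- (- (a + 0))) + 0)))) into (- ((- (- (a + 0))) + 0))
step 2: add_zero (→) rewrites ((- (- (a + 0))) + 0) into (- (- (a + 0))), now (- (- (- (a + 0))))
step 3: neg_neg (→) rewrites (- (- (- (a + 0)))) into (- (a + 0)), reaching cost 4 (bound 4)

(- (a + 0))   [cost 4]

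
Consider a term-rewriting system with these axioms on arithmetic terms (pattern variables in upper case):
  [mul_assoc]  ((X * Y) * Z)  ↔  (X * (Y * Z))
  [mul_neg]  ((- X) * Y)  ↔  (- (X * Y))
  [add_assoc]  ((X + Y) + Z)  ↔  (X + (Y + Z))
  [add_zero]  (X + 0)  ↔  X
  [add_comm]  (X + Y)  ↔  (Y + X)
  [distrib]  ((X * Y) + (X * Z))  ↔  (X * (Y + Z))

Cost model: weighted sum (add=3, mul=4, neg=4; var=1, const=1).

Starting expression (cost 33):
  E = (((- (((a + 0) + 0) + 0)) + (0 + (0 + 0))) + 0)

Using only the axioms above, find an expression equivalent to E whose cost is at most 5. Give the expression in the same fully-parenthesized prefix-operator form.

(1) (((- (((a + 0) + 0) + 0)) + (0 + (0 + 0))) + 0)  =[add_zero →]=  ((- (((a + 0) + 0) + 0)) + (0 + (0 + 0)))
(2) (a + 0)  =[add_zero →]=  a    ⊢ ((- ((a + 0) + 0)) + (0 + (0 + 0)))
(3) (0 + 0)  =[add_zero →]=  0    ⊢ ((- ((a + 0) + 0)) + (0 + 0))
(4) (0 + 0)  =[add_zero →]=  0    ⊢ ((- ((a + 0) + 0)) + 0)
(5) (a + 0)  =[add_zero →]=  a    ⊢ ((- (a + 0)) + 0)
(6) ((- (a + 0)) + 0)  =[add_zero →]=  (- (a + 0))
(7) (a + 0)  =[add_zero →]=  a    ⊢ cost 5, within 5

(- a)   [cost 5]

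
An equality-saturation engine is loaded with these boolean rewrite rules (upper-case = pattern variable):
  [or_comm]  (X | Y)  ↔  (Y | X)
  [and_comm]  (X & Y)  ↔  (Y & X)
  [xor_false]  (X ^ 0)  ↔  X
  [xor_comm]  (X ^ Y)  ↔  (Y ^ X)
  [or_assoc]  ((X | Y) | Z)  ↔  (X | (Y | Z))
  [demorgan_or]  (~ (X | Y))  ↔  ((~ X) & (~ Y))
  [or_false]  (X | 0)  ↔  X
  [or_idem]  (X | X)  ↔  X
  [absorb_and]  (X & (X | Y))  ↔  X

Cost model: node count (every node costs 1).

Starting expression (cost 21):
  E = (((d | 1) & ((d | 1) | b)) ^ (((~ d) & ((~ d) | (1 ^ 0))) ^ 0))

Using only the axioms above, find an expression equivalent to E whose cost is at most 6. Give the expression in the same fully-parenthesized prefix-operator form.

(1) (((~ d) & ((~ d) | (1 ^ 0))) ^ 0)  =[xor_false →]=  ((~ d) & ((~ d) | (1 ^ 0)))    ⊢ (((d | 1) & ((d | 1) | b)) ^ ((~ d) & ((~ d) | (1 ^ 0))))
(2) ((d | 1) & ((d | 1) | b))  =[absorb_and →]=  (d | 1)    ⊢ ((d | 1) ^ ((~ d) & ((~ d) | (1 ^ 0))))
(3) (1 ^ 0)  =[xor_false →]=  1    ⊢ ((d | 1) ^ ((~ d) & ((~ d) | 1)))
(4) ((d | 1) ^ ((~ d) & ((~ d) | 1)))  =[xor_comm →]=  (((~ d) & ((~ d) | 1)) ^ (d | 1))
(5) ((~ d) & ((~ d) | 1))  =[absorb_and →]=  (~ d)    ⊢ cost 6, within 6

((~ d) ^ (d | 1))   [cost 6]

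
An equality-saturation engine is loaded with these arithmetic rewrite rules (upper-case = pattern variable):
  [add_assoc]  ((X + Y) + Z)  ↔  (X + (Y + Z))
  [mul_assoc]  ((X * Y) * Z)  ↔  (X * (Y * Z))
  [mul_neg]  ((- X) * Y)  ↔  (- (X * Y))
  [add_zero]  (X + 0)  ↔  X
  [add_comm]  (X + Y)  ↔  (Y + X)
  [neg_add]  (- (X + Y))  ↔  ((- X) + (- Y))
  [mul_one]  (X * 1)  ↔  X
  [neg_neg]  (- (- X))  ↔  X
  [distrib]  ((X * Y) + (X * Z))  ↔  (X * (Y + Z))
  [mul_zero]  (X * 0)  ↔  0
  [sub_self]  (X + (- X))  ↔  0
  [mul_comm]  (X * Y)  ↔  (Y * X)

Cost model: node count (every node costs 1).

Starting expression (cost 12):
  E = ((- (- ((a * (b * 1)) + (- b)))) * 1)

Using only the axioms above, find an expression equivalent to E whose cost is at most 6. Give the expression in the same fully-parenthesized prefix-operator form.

((a * b) + (- b))   [cost 6]

1. [mul_one →] ((- (- ((a * (b * 1)) + (- b)))) * 1)  →  (- (- ((a * (b * 1)) + (- b))))
2. [neg_neg →] (- (- ((a * (b * 1)) + (- b))))  →  ((a * (b * 1)) + (- b))
3. [mul_one →] (b * 1)  →  b;  cost 6 ≤ 6, done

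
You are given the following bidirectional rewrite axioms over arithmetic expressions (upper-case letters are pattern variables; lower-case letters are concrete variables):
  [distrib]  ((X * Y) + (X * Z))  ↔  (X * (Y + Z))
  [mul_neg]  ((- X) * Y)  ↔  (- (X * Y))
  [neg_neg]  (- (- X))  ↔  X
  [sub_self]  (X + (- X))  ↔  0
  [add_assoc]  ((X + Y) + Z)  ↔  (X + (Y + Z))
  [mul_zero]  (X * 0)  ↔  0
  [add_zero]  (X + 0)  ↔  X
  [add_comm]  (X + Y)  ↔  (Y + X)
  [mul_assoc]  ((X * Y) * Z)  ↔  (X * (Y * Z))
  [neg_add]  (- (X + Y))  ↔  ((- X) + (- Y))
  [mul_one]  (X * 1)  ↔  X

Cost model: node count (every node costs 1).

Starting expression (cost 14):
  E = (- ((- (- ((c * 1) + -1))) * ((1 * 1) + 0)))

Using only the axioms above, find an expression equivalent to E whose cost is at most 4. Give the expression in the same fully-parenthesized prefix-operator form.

(- (c + -1))   [cost 4]

step 1: mul_one (→) rewrites (c * 1) into c, now (- ((- (- (c + -1))) * ((1 * 1) + 0)))
step 2: mul_one (→) rewrites (1 * 1) into 1, now (- ((- (- (c + -1))) * (1 + 0)))
step 3: add_zero (→) rewrites (1 + 0) into 1, now (- ((- (- (c + -1))) * 1))
step 4: mul_one (→) rewrites ((- (- (c + -1))) * 1) into (- (- (c + -1))), now (- (- (- (c + -1))))
step 5: neg_neg (→) rewrites (- (- (c + -1))) into (c + -1), reaching cost 4 (bound 4)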